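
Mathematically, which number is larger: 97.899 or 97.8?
97.899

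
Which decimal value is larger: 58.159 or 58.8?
58.8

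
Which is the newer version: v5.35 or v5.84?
v5.84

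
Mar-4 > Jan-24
True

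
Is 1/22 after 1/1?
Yes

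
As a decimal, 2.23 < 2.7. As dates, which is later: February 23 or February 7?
February 23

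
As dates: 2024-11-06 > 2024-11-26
False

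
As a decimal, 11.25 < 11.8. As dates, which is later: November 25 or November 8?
November 25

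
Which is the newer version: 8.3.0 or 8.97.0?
8.97.0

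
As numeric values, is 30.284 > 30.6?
False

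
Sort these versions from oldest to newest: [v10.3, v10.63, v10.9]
[v10.3, v10.9, v10.63]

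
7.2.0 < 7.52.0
True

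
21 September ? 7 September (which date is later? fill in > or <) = >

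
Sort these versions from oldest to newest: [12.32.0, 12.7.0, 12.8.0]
[12.7.0, 12.8.0, 12.32.0]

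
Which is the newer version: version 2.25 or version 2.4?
version 2.25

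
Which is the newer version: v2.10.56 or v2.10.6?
v2.10.56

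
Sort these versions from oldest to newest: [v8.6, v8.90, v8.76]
[v8.6, v8.76, v8.90]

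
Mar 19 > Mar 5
True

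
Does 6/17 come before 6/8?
No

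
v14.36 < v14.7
False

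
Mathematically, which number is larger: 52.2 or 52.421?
52.421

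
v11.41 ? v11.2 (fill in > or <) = >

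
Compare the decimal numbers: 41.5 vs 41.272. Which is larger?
41.5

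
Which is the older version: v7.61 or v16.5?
v7.61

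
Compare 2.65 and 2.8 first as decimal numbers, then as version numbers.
As decimals: 2.65 < 2.8. As versions: v2.65 > v2.8 (minor version 65 > 8).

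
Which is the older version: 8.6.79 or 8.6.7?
8.6.7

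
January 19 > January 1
True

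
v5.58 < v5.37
False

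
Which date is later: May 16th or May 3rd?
May 16th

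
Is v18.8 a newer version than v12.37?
Yes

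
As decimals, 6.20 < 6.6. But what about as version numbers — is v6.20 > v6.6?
True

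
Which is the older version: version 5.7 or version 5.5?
version 5.5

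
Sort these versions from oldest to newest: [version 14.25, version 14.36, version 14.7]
[version 14.7, version 14.25, version 14.36]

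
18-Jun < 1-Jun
False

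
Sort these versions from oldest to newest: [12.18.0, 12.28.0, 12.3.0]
[12.3.0, 12.18.0, 12.28.0]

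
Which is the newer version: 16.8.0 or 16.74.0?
16.74.0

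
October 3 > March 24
True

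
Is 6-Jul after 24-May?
Yes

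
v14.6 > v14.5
True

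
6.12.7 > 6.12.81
False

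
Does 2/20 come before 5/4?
Yes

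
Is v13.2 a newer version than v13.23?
No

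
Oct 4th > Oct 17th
False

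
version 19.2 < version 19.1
False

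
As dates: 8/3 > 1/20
True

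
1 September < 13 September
True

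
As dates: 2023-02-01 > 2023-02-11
False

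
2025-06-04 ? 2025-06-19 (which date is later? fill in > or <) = <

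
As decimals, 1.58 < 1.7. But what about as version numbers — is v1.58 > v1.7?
True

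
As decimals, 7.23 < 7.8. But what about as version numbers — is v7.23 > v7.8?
True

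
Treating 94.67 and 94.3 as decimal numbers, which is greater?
94.67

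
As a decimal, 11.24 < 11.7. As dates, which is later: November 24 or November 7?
November 24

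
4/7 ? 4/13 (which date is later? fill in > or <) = <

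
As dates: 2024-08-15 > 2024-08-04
True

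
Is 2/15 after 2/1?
Yes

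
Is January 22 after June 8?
No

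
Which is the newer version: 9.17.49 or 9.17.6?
9.17.49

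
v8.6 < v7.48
False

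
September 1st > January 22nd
True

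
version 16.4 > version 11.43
True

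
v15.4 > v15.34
False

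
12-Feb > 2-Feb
True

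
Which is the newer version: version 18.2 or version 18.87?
version 18.87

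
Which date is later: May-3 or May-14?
May-14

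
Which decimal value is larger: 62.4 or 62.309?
62.4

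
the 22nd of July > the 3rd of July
True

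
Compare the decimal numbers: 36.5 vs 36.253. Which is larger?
36.5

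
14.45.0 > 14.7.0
True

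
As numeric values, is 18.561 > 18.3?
True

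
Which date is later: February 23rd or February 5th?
February 23rd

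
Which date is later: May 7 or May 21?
May 21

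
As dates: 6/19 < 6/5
False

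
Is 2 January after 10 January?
No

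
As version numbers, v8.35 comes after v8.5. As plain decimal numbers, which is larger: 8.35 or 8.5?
8.5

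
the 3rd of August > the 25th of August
False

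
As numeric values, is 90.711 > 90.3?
True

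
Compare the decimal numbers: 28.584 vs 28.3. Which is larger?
28.584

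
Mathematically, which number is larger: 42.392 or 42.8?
42.8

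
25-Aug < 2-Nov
True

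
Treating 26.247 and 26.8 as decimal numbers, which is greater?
26.8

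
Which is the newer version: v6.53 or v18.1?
v18.1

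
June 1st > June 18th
False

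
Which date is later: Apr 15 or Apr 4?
Apr 15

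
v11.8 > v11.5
True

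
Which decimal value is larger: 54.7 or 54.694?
54.7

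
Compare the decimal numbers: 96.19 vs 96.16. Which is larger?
96.19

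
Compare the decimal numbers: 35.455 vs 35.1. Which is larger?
35.455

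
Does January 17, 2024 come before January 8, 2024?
No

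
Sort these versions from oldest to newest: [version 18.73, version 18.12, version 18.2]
[version 18.2, version 18.12, version 18.73]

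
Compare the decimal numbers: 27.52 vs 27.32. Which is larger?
27.52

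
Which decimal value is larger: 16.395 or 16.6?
16.6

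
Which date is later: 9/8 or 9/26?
9/26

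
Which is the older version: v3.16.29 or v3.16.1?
v3.16.1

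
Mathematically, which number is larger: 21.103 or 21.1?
21.103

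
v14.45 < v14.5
False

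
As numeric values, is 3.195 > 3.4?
False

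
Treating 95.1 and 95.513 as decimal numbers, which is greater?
95.513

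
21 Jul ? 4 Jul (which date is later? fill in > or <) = >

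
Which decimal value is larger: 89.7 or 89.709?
89.709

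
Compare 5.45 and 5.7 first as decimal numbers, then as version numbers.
As decimals: 5.45 < 5.7. As versions: v5.45 > v5.7 (minor version 45 > 7).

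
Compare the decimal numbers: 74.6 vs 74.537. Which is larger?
74.6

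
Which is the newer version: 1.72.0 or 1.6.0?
1.72.0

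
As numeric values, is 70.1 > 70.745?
False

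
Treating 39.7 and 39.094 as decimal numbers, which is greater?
39.7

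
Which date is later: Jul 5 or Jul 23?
Jul 23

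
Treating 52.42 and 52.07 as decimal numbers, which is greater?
52.42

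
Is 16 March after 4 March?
Yes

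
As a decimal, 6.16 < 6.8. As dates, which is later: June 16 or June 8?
June 16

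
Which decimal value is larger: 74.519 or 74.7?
74.7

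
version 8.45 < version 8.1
False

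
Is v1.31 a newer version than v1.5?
Yes. Version numbers are compared segment by segment as integers, not as decimals: minor version 31 > 5, so v1.31 > v1.5 (even though the decimal 1.31 < 1.5).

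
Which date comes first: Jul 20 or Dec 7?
Jul 20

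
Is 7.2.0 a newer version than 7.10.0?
No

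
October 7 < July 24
False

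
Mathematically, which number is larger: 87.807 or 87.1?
87.807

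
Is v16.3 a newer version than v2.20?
Yes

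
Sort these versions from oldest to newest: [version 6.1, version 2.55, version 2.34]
[version 2.34, version 2.55, version 6.1]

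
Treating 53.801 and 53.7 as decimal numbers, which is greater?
53.801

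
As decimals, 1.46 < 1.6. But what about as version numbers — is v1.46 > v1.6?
True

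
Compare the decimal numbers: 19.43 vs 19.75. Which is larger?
19.75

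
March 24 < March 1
False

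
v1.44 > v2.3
False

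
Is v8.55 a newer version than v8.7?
Yes. Version numbers are compared segment by segment as integers, not as decimals: minor version 55 > 7, so v8.55 > v8.7 (even though the decimal 8.55 < 8.7).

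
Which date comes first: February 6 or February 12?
February 6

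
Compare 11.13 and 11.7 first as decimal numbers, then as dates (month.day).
As decimals: 11.13 < 11.7. As dates: 11/13 is later than 11/7 (day 13 > day 7).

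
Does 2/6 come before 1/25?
No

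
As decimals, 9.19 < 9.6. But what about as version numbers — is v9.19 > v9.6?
True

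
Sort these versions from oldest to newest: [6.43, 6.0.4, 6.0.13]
[6.0.4, 6.0.13, 6.43]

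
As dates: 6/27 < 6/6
False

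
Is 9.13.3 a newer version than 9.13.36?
No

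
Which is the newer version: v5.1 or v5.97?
v5.97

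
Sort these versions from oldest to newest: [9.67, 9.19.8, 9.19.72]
[9.19.8, 9.19.72, 9.67]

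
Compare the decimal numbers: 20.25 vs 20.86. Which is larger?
20.86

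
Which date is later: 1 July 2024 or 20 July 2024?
20 July 2024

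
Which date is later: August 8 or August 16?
August 16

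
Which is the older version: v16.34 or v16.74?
v16.34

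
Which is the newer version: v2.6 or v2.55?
v2.55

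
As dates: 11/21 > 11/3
True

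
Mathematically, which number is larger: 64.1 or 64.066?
64.1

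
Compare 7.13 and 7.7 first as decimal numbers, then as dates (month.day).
As decimals: 7.13 < 7.7. As dates: 7/13 is later than 7/7 (day 13 > day 7).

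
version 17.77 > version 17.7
True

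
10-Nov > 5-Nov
True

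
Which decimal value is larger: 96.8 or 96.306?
96.8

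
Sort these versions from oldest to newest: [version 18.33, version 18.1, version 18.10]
[version 18.1, version 18.10, version 18.33]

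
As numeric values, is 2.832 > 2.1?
True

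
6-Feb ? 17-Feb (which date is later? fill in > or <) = <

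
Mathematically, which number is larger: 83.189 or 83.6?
83.6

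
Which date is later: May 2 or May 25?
May 25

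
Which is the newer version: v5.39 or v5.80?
v5.80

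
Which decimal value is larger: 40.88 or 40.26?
40.88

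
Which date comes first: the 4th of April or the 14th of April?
the 4th of April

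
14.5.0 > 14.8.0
False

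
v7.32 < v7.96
True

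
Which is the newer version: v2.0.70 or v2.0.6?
v2.0.70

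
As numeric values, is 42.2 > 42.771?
False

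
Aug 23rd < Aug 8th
False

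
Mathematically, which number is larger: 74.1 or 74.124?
74.124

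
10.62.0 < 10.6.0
False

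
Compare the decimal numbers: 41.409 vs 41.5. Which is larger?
41.5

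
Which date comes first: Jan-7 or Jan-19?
Jan-7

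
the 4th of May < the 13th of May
True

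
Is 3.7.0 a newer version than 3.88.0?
No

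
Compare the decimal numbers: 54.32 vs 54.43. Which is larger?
54.43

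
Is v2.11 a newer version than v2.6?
Yes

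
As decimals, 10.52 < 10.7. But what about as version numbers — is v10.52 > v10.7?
True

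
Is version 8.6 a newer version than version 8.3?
Yes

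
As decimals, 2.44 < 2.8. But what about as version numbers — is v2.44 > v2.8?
True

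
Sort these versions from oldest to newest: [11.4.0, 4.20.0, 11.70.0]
[4.20.0, 11.4.0, 11.70.0]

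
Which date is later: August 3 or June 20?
August 3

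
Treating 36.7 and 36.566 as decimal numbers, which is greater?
36.7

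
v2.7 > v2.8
False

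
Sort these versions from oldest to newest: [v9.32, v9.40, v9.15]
[v9.15, v9.32, v9.40]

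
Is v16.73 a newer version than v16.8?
Yes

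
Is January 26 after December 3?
No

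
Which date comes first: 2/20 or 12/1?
2/20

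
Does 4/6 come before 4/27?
Yes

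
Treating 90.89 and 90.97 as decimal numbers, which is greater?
90.97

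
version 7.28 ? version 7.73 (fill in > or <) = <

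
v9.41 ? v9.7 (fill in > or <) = >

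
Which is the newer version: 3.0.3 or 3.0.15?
3.0.15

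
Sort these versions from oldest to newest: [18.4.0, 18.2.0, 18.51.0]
[18.2.0, 18.4.0, 18.51.0]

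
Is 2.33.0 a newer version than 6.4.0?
No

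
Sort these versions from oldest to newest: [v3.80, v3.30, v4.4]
[v3.30, v3.80, v4.4]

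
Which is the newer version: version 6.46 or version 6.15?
version 6.46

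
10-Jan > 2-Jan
True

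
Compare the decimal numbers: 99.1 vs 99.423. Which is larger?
99.423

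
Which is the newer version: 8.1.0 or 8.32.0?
8.32.0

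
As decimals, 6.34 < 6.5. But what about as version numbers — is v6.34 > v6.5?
True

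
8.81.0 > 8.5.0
True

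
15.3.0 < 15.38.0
True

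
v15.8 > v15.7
True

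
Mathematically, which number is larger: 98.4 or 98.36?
98.4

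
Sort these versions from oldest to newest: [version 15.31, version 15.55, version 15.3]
[version 15.3, version 15.31, version 15.55]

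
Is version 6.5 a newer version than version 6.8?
No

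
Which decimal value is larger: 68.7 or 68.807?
68.807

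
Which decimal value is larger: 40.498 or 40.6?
40.6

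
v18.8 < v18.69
True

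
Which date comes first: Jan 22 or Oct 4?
Jan 22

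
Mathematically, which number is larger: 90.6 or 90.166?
90.6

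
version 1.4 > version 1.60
False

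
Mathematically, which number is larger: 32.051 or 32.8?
32.8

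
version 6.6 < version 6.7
True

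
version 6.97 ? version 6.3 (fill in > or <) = >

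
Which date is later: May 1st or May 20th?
May 20th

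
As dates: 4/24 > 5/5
False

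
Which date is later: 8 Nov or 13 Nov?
13 Nov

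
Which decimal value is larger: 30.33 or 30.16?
30.33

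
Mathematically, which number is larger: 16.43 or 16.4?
16.43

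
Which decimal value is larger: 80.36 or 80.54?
80.54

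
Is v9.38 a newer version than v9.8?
Yes. Version numbers are compared segment by segment as integers, not as decimals: minor version 38 > 8, so v9.38 > v9.8 (even though the decimal 9.38 < 9.8).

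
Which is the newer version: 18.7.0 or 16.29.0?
18.7.0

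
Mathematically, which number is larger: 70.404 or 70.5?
70.5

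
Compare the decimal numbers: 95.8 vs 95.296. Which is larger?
95.8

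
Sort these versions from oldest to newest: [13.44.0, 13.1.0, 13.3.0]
[13.1.0, 13.3.0, 13.44.0]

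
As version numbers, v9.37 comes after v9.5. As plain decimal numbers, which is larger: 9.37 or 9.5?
9.5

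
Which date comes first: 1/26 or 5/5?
1/26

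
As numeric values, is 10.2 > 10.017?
True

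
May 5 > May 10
False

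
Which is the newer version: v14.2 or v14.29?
v14.29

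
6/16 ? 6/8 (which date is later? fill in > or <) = >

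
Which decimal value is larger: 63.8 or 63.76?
63.8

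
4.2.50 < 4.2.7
False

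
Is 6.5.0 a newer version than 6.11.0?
No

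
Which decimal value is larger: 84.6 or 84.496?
84.6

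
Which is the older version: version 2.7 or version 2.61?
version 2.7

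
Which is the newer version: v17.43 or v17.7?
v17.43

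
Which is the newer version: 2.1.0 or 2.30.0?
2.30.0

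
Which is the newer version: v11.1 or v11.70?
v11.70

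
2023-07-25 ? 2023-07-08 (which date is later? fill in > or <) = >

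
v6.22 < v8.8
True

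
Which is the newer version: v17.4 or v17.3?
v17.4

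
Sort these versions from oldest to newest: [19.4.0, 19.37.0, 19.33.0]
[19.4.0, 19.33.0, 19.37.0]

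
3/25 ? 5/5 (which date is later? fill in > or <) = <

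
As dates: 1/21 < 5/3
True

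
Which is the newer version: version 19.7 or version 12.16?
version 19.7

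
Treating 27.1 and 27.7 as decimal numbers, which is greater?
27.7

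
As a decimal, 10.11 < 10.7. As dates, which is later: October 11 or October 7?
October 11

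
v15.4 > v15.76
False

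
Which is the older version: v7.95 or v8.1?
v7.95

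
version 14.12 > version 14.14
False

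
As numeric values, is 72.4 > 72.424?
False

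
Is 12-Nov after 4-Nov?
Yes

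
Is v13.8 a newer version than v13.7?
Yes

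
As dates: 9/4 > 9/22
False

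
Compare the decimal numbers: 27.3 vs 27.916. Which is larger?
27.916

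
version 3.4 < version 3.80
True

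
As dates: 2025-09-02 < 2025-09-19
True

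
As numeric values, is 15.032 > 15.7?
False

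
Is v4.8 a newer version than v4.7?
Yes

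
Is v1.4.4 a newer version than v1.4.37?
No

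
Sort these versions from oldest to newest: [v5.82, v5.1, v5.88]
[v5.1, v5.82, v5.88]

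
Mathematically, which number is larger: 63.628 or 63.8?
63.8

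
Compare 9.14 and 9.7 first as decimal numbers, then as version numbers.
As decimals: 9.14 < 9.7. As versions: v9.14 > v9.7 (minor version 14 > 7).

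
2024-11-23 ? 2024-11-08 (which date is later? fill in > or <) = >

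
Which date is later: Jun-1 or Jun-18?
Jun-18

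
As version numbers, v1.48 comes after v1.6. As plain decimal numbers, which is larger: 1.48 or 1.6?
1.6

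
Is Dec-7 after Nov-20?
Yes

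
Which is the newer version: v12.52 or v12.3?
v12.52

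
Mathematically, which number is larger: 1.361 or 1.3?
1.361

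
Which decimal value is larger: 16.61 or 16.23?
16.61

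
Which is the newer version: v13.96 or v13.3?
v13.96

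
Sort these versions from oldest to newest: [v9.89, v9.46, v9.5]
[v9.5, v9.46, v9.89]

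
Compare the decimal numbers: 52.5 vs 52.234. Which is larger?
52.5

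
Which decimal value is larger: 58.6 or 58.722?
58.722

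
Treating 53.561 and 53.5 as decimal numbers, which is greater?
53.561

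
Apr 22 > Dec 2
False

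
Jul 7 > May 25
True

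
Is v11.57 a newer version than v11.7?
Yes. Version numbers are compared segment by segment as integers, not as decimals: minor version 57 > 7, so v11.57 > v11.7 (even though the decimal 11.57 < 11.7).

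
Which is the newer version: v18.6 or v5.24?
v18.6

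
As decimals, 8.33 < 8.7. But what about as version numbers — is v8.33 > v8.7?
True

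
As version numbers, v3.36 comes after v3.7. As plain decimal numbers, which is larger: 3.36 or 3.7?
3.7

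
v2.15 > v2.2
True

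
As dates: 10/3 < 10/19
True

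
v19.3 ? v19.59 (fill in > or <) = <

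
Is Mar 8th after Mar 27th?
No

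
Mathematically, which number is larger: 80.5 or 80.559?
80.559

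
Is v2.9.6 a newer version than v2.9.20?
No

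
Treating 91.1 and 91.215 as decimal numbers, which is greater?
91.215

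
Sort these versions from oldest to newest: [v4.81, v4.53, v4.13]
[v4.13, v4.53, v4.81]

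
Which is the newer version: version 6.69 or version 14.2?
version 14.2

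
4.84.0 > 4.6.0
True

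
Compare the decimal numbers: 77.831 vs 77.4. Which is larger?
77.831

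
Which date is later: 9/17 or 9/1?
9/17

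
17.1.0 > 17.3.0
False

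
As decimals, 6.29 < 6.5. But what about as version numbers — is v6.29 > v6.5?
True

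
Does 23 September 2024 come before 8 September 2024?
No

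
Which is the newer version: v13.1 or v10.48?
v13.1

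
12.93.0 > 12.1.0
True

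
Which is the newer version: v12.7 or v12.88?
v12.88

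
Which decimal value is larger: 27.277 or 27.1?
27.277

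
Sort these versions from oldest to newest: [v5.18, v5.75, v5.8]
[v5.8, v5.18, v5.75]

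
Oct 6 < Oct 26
True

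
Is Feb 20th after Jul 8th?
No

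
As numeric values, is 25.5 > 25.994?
False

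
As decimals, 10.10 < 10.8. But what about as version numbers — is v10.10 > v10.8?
True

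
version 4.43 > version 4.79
False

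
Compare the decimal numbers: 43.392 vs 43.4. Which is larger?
43.4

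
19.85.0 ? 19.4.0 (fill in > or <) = >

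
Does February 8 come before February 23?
Yes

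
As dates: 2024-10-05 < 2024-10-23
True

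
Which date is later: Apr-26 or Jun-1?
Jun-1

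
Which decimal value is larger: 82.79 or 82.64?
82.79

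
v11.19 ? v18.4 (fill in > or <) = <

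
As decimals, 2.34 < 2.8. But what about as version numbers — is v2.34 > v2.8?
True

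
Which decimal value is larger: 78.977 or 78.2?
78.977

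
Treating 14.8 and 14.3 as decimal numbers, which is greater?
14.8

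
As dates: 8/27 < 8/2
False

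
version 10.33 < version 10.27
False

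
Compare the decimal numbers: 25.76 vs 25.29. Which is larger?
25.76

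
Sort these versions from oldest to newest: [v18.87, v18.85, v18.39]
[v18.39, v18.85, v18.87]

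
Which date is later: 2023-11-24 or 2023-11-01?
2023-11-24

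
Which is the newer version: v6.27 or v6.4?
v6.27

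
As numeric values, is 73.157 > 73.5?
False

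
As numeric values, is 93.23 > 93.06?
True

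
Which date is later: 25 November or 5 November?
25 November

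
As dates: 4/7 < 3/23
False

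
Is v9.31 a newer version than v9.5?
Yes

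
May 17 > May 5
True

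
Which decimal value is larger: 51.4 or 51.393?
51.4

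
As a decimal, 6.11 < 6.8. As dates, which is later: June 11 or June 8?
June 11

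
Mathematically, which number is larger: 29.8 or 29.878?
29.878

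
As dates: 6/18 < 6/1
False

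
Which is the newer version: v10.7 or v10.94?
v10.94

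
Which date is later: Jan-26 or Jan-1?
Jan-26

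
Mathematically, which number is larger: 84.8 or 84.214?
84.8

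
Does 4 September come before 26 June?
No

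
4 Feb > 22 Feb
False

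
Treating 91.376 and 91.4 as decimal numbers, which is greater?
91.4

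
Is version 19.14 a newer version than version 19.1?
Yes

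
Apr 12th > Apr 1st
True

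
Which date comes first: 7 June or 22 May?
22 May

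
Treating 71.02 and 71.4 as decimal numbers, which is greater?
71.4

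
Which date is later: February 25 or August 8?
August 8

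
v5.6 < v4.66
False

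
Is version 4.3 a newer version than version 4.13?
No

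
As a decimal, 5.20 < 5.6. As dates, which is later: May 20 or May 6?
May 20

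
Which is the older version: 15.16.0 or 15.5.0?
15.5.0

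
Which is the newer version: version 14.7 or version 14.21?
version 14.21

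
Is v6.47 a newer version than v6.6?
Yes. Version numbers are compared segment by segment as integers, not as decimals: minor version 47 > 6, so v6.47 > v6.6 (even though the decimal 6.47 < 6.6).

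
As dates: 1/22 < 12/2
True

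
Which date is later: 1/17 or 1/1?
1/17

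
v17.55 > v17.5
True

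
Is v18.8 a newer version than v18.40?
No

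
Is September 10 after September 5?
Yes. Day 10 comes after day 5 in September — this is a date comparison, not a decimal one (the decimal 9.10 would be smaller than 9.5).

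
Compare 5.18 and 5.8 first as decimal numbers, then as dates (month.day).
As decimals: 5.18 < 5.8. As dates: 5/18 is later than 5/8 (day 18 > day 8).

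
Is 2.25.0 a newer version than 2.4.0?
Yes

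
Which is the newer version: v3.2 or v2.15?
v3.2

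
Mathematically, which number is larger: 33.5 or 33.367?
33.5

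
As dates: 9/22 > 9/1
True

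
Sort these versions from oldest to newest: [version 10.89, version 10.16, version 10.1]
[version 10.1, version 10.16, version 10.89]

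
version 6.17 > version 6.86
False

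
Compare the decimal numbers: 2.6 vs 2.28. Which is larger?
2.6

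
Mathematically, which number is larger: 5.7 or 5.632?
5.7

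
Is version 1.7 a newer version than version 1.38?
No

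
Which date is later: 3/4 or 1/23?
3/4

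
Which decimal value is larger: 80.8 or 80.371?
80.8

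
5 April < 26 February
False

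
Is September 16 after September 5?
Yes. Day 16 comes after day 5 in September — this is a date comparison, not a decimal one (the decimal 9.16 would be smaller than 9.5).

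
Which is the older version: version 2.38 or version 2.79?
version 2.38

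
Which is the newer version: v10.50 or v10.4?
v10.50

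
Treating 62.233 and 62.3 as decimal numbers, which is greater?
62.3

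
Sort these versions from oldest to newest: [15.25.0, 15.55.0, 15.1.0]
[15.1.0, 15.25.0, 15.55.0]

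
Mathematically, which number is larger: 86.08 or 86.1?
86.1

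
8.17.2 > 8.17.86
False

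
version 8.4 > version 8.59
False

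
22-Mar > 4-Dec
False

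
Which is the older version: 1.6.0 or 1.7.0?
1.6.0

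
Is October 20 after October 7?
Yes. Day 20 comes after day 7 in October — this is a date comparison, not a decimal one (the decimal 10.20 would be smaller than 10.7).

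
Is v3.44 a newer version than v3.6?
Yes. Version numbers are compared segment by segment as integers, not as decimals: minor version 44 > 6, so v3.44 > v3.6 (even though the decimal 3.44 < 3.6).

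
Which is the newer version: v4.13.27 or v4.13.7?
v4.13.27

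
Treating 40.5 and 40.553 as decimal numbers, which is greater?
40.553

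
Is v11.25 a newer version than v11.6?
Yes. Version numbers are compared segment by segment as integers, not as decimals: minor version 25 > 6, so v11.25 > v11.6 (even though the decimal 11.25 < 11.6).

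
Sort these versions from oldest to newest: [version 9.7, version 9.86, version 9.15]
[version 9.7, version 9.15, version 9.86]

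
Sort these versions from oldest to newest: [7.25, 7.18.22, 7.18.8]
[7.18.8, 7.18.22, 7.25]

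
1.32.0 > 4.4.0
False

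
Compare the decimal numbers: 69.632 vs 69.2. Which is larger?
69.632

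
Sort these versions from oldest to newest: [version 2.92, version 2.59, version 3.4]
[version 2.59, version 2.92, version 3.4]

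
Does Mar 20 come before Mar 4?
No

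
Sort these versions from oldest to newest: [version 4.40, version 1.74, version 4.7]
[version 1.74, version 4.7, version 4.40]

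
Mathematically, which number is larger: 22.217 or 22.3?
22.3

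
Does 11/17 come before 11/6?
No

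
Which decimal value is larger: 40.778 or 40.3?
40.778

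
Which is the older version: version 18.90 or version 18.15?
version 18.15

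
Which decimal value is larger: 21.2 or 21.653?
21.653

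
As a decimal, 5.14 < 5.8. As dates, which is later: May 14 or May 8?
May 14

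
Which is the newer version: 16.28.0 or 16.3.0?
16.28.0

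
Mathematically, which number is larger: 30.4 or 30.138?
30.4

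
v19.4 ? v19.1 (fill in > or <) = >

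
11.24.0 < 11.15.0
False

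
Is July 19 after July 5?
Yes. Day 19 comes after day 5 in July — this is a date comparison, not a decimal one (the decimal 7.19 would be smaller than 7.5).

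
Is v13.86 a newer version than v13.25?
Yes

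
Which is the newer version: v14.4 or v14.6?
v14.6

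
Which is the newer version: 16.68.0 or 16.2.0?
16.68.0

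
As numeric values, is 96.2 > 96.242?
False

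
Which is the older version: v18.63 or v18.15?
v18.15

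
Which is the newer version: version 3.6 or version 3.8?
version 3.8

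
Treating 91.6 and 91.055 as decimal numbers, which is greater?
91.6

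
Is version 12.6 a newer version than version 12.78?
No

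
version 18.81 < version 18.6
False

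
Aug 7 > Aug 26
False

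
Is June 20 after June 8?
Yes. Day 20 comes after day 8 in June — this is a date comparison, not a decimal one (the decimal 6.20 would be smaller than 6.8).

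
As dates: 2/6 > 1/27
True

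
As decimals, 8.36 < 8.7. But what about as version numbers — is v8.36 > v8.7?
True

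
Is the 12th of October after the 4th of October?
Yes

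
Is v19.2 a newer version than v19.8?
No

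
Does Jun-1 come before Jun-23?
Yes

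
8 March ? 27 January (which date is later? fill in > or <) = >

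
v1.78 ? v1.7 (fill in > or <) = >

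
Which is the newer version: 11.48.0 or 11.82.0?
11.82.0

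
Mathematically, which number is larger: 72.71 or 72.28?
72.71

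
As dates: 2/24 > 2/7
True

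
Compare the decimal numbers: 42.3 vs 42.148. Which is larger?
42.3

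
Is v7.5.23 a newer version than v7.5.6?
Yes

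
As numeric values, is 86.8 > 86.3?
True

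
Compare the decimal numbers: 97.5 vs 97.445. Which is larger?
97.5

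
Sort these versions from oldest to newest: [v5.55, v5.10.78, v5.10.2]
[v5.10.2, v5.10.78, v5.55]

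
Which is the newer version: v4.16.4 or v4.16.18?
v4.16.18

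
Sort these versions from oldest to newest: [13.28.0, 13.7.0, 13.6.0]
[13.6.0, 13.7.0, 13.28.0]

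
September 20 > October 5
False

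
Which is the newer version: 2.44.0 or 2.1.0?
2.44.0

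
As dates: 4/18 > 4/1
True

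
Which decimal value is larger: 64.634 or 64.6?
64.634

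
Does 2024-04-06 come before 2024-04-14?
Yes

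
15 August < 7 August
False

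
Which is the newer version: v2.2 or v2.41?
v2.41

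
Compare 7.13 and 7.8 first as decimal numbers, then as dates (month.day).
As decimals: 7.13 < 7.8. As dates: 7/13 is later than 7/8 (day 13 > day 8).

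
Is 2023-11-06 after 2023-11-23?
No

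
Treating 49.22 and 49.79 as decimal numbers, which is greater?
49.79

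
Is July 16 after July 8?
Yes. Day 16 comes after day 8 in July — this is a date comparison, not a decimal one (the decimal 7.16 would be smaller than 7.8).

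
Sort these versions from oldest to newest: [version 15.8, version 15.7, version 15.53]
[version 15.7, version 15.8, version 15.53]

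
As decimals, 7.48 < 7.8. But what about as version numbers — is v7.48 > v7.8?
True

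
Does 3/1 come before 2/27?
No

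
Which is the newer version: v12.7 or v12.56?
v12.56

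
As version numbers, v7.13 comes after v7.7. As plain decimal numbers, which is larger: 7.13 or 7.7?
7.7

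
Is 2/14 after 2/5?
Yes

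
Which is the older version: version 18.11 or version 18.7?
version 18.7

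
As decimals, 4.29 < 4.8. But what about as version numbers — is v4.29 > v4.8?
True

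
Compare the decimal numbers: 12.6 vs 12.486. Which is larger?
12.6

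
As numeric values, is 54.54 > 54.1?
True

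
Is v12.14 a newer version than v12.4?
Yes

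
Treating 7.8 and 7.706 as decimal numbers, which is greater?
7.8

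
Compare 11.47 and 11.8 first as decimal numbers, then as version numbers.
As decimals: 11.47 < 11.8. As versions: v11.47 > v11.8 (minor version 47 > 8).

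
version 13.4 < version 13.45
True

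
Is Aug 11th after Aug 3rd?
Yes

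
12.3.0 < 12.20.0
True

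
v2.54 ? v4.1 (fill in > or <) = <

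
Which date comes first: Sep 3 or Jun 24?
Jun 24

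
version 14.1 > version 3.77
True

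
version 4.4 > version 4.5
False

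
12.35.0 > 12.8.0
True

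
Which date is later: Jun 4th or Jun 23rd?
Jun 23rd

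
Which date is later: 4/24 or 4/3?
4/24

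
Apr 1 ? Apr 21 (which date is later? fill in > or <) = <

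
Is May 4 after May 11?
No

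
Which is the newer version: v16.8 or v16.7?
v16.8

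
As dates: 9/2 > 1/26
True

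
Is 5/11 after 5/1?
Yes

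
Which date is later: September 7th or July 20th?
September 7th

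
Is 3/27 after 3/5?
Yes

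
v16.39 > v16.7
True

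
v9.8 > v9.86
False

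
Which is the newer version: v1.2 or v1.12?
v1.12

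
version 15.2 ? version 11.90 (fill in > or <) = >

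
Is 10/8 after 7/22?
Yes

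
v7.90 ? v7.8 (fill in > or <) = >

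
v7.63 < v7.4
False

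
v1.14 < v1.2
False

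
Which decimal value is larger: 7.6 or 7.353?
7.6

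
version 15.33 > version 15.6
True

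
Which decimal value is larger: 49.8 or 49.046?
49.8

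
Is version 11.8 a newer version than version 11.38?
No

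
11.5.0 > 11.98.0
False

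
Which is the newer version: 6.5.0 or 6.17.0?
6.17.0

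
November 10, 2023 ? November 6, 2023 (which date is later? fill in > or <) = >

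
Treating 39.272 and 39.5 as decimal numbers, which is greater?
39.5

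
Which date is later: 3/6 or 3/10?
3/10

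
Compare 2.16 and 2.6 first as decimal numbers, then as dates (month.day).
As decimals: 2.16 < 2.6. As dates: 2/16 is later than 2/6 (day 16 > day 6).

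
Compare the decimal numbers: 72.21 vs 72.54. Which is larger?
72.54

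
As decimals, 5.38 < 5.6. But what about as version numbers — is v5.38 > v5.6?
True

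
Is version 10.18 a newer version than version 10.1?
Yes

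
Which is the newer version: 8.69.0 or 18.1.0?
18.1.0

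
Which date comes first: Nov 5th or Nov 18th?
Nov 5th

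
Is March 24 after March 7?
Yes. Day 24 comes after day 7 in March — this is a date comparison, not a decimal one (the decimal 3.24 would be smaller than 3.7).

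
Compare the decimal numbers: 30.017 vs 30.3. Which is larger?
30.3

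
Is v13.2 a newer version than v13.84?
No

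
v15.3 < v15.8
True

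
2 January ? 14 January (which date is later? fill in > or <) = <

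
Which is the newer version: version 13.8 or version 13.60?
version 13.60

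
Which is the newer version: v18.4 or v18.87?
v18.87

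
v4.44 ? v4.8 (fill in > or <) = >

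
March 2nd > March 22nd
False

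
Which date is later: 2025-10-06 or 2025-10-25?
2025-10-25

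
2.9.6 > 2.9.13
False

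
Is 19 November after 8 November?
Yes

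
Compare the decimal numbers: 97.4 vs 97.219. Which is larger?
97.4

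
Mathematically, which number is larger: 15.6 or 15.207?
15.6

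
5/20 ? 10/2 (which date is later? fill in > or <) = <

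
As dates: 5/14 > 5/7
True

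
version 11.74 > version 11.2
True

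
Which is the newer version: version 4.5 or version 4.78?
version 4.78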